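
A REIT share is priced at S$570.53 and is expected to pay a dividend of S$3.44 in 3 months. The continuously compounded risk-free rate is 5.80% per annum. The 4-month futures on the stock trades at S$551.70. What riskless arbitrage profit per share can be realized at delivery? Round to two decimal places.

PV(dividends) I = 3.44·e^(−0.0580·3/12) = 3.3905
Fair futures F* = (S − I)·e^(rT) = (570.53 − 3.3905)·e^0.019333 = 567.1395 × 1.019521 = 578.2106
Market S$551.70 < fair 578.2106: forward underpriced → reverse cash-and-carry (short the stock, invest proceeds at r, pay the dividends, go long the forward).
Profit at T = |F_mkt − F*| = |551.70 − 578.2106| = S$26.51 per share

S$26.51 per share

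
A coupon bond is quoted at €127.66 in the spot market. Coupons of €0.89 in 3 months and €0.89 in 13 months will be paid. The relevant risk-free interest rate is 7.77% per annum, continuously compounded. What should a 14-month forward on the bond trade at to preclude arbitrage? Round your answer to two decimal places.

PV(coupons) I = 0.89·e^(−0.0777·3/12) + 0.89·e^(−0.0777·13/12)
I = 0.8729 + 0.8182 = 1.6911
F = (S − I)·e^(rT) = (127.66 − 1.6911) · e^(0.0777·14/12)
= 125.9689 · e^0.090650 = 125.9689 × 1.094886 = €137.92

€137.92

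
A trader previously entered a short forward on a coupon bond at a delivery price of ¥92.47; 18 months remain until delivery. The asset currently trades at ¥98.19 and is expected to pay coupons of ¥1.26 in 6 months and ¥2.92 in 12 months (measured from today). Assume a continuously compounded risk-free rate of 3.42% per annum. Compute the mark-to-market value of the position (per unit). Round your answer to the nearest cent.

-¥6.28

PV(remaining coupons) I = 1.26·e^(−0.0342·6/12) + 2.92·e^(−0.0342·12/12) = 4.0605
Current forward F = (S − I)·e^(rT) = (98.19 − 4.0605)·e^(0.0342·18/12) = 94.1295 × 1.052639 = 99.0844
Value (long) = (F − K)·e^(−rT) = (99.0844 − 92.47) × 0.949994 = 6.2836
Short position value = −(long value) = -¥6.28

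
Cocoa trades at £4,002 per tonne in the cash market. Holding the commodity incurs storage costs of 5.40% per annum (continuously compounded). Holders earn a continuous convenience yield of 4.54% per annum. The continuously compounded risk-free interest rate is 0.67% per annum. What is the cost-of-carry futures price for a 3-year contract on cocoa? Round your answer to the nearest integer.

£4,190 per tonne

Net carry = r + u − y = 0.0067 + 0.0540 − 0.0454 = 0.0153
F = S·e^((r+u−y)T) = 4002 · e^(0.0153 × 3) = 4002 · e^0.045900
= 4002 × 1.046970 = £4,190 per tonne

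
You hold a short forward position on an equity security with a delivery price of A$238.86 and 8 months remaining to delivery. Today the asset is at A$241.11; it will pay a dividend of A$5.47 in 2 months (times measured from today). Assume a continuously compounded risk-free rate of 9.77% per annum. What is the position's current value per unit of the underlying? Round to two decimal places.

PV(remaining dividends) I = 5.47·e^(−0.0977·2/12) = 5.3817
Current forward F = (S − I)·e^(rT) = (241.11 − 5.3817)·e^(0.0977·8/12) = 235.7283 × 1.067301 = 251.5931
Value (long) = (F − K)·e^(−rT) = (251.5931 − 238.86) × 0.936943 = 11.9302
Short position value = −(long value) = -A$11.93

-A$11.93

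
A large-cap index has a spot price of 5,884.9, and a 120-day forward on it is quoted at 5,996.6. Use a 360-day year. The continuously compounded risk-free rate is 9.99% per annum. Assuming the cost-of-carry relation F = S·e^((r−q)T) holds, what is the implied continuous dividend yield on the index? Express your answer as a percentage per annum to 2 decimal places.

From F = S·e^((r−q)T): (r − q) = ln(F/S)/T
ln(5996.6/5884.9) = ln(1.018981) = 0.018803
(r − q) = 0.018803 / (120/360) = 0.056409
q = r − ln(F/S)/T = 0.0999 − 0.056409 = 0.043491
q = 4.35%

4.35%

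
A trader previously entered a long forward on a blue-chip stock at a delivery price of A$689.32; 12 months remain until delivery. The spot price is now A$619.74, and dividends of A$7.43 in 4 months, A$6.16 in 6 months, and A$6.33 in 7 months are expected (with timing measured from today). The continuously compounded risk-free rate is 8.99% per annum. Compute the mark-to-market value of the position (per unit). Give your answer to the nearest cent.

-A$29.42

PV(remaining dividends) I = 7.43·e^(−0.0899·4/12) + 6.16·e^(−0.0899·6/12) + 6.33·e^(−0.0899·7/12) = 19.1065
Current forward F = (S − I)·e^(rT) = (619.74 − 19.1065)·e^(0.0899·12/12) = 600.6335 × 1.094065 = 657.1321
Value (long) = (F − K)·e^(−rT) = (657.1321 − 689.32) × 0.914023 = -29.4205
Value = -A$29.42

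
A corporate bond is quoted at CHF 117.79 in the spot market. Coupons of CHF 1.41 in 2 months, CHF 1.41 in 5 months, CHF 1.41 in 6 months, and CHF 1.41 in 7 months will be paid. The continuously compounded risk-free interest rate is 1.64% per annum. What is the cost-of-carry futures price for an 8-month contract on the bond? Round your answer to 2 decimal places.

PV(coupons) I = 1.41·e^(−0.0164·2/12) + 1.41·e^(−0.0164·5/12) + 1.41·e^(−0.0164·6/12) + 1.41·e^(−0.0164·7/12)
I = 1.4062 + 1.4004 + 1.3985 + 1.3966 = 5.6017
F = (S − I)·e^(rT) = (117.79 − 5.6017) · e^(0.0164·8/12)
= 112.1883 · e^0.010933 = 112.1883 × 1.010993 = CHF 113.42

CHF 113.42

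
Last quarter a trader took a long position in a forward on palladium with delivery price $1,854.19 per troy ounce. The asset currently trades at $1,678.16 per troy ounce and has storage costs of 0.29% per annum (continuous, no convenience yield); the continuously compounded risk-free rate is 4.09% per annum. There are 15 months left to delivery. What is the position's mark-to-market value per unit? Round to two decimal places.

Current fair forward for the remaining 15 months: F = S·e^((r + u)·T), (r + u) = 0.0409 + 0.0029 = 0.0438
F = 1678.16 · e^(0.0438 × 15/12) = 1678.16 × 1.05627651 = 1772.6010
Value of long forward = (F − K)·e^(−rT) = (1772.6010 − 1854.19) · e^(−0.0409·15/12)
= -81.5890 × 0.95015989 = -77.52

-$77.52 per troy ounce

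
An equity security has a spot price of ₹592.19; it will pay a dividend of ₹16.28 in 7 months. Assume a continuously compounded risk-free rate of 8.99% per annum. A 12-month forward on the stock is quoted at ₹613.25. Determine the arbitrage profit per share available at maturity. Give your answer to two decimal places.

PV(dividends) I = 16.28·e^(−0.0899·7/12) = 15.4482
Fair forward F* = (S − I)·e^(rT) = (592.19 − 15.4482)·e^0.089900 = 576.7418 × 1.094065 = 630.9930
Market ₹613.25 < fair 630.9930: forward underpriced → reverse cash-and-carry (short the stock, invest proceeds at r, pay the dividends, go long the forward).
Profit at T = |F_mkt − F*| = |613.25 − 630.9930| = ₹17.74 per share

₹17.74 per share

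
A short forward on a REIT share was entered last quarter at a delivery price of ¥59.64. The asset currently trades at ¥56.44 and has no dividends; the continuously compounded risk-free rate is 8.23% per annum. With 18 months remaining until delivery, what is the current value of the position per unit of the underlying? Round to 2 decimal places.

Current fair forward for the remaining 18 months: F = S·e^(r·T), r = 0.0823
F = 56.44 · e^(0.0823 × 18/12) = 56.44 × 1.131393 = 63.8558
Value of long forward = (F − K)·e^(−rT) = (63.8558 − 59.64) · e^(−0.0823·18/12)
= 4.2158 × 0.883866 = 3.73
Short position value = −(long value) = -¥3.73

-¥3.73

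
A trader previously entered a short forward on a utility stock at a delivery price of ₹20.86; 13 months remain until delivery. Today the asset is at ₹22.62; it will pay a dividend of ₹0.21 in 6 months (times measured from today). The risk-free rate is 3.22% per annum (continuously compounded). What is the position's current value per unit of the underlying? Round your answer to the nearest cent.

-₹2.27

PV(remaining dividends) I = 0.21·e^(−0.0322·6/12) = 0.2066
Current forward F = (S − I)·e^(rT) = (22.62 − 0.2066)·e^(0.0322·13/12) = 22.4134 × 1.035499 = 23.2091
Value (long) = (F − K)·e^(−rT) = (23.2091 − 20.86) × 0.965718 = 2.2686
Short position value = −(long value) = -₹2.27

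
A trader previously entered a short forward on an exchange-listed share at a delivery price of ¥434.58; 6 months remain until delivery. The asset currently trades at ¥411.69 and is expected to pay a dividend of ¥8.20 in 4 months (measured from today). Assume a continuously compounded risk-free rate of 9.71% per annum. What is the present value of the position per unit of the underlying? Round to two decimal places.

PV(remaining dividends) I = 8.20·e^(−0.0971·4/12) = 7.9388
Current forward F = (S − I)·e^(rT) = (411.69 − 7.9388)·e^(0.0971·6/12) = 403.7512 × 1.049748 = 423.8370
Value (long) = (F − K)·e^(−rT) = (423.8370 − 434.58) × 0.952610 = -10.2339
Short position value = −(long value) = ¥10.23

¥10.23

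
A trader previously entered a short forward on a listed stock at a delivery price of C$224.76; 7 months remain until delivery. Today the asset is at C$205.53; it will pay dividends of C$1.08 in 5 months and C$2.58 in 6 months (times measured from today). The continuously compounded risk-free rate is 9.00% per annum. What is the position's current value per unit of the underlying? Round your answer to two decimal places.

C$11.24

PV(remaining dividends) I = 1.08·e^(−0.0900·5/12) + 2.58·e^(−0.0900·6/12) = 3.5067
Current forward F = (S − I)·e^(rT) = (205.53 − 3.5067)·e^(0.0900·7/12) = 202.0233 × 1.053903 = 212.9130
Value (long) = (F − K)·e^(−rT) = (212.9130 − 224.76) × 0.948854 = -11.2411
Short position value = −(long value) = C$11.24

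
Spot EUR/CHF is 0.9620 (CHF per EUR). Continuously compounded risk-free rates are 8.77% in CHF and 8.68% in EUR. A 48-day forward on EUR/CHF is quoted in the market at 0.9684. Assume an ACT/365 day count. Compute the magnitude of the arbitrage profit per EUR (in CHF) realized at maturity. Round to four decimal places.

0.0063 per EUR (in CHF)

Fair forward: F* = S·e^(carry·T), with carry = (r_CHF − r_EUR) = 0.0877 − 0.0868 = 0.0009
F* = 0.9620 · e^(0.0009 × 48/365) = 0.9620 · e^0.000118 = 0.9620 × 1.000118 = 0.9621
Market 0.9684 > fair 0.9621: forward overpriced → cash-and-carry (buy spot, short the forward).
At maturity, profit = |F_mkt − F*| = |0.9684 − 0.9621| = 0.0063 per EUR (in CHF)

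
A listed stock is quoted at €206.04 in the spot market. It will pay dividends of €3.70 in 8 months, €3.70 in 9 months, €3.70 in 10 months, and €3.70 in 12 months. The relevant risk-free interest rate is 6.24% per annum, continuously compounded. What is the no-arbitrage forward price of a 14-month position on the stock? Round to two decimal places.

PV(dividends) I = 3.70·e^(−0.0624·8/12) + 3.70·e^(−0.0624·9/12) + 3.70·e^(−0.0624·10/12) + 3.70·e^(−0.0624·12/12)
I = 3.5492 + 3.5308 + 3.5125 + 3.4762 = 14.0687
F = (S − I)·e^(rT) = (206.04 − 14.0687) · e^(0.0624·14/12)
= 191.9713 · e^0.072800 = 191.9713 × 1.075515 = €206.47

€206.47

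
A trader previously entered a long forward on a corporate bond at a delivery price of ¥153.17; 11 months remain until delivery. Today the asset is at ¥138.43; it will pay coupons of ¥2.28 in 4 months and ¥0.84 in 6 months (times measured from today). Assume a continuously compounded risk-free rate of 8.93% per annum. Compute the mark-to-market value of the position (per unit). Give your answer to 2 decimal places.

-¥5.72

PV(remaining coupons) I = 2.28·e^(−0.0893·4/12) + 0.84·e^(−0.0893·6/12) = 3.0165
Current forward F = (S − I)·e^(rT) = (138.43 − 3.0165)·e^(0.0893·11/12) = 135.4135 × 1.085302 = 146.9645
Value (long) = (F − K)·e^(−rT) = (146.9645 − 153.17) × 0.921402 = -5.7178
Value = -¥5.72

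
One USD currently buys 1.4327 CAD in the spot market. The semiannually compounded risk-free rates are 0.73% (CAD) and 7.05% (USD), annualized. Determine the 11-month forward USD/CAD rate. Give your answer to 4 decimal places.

1.3535

By covered interest parity, F = S · (1+r_CAD/2)^(2T) / (1+r_USD/2)^(2T)
= 1.4327 × 1.006702 / 1.065572 = 1.4327 × 0.944753
F = 1.3535 CAD per USD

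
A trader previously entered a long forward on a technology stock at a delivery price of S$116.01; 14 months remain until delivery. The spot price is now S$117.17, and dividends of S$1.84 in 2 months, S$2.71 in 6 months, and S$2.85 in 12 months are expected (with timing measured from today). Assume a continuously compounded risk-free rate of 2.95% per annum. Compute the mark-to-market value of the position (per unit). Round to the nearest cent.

-S$2.18

PV(remaining dividends) I = 1.84·e^(−0.0295·2/12) + 2.71·e^(−0.0295·6/12) + 2.85·e^(−0.0295·12/12) = 7.2684
Current forward F = (S − I)·e^(rT) = (117.17 − 7.2684)·e^(0.0295·14/12) = 109.9016 × 1.035016 = 113.7499
Value (long) = (F − K)·e^(−rT) = (113.7499 − 116.01) × 0.966169 = -2.1836
Value = -S$2.18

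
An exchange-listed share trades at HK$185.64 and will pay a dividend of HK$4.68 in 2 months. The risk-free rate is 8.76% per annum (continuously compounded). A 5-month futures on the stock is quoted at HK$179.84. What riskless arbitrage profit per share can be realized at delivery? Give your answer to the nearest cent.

PV(dividends) I = 4.68·e^(−0.0876·2/12) = 4.6122
Fair futures F* = (S − I)·e^(rT) = (185.64 − 4.6122)·e^0.036500 = 181.0278 × 1.037174 = 187.7573
Market HK$179.84 < fair 187.7573: forward underpriced → reverse cash-and-carry (short the stock, invest proceeds at r, pay the dividends, go long the forward).
Profit at T = |F_mkt − F*| = |179.84 − 187.7573| = HK$7.92 per share

HK$7.92 per share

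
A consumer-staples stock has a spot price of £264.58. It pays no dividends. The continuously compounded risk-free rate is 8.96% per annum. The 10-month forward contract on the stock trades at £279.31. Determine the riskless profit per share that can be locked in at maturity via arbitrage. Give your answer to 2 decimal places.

£5.78 per share

Fair forward: F* = S·e^(carry·T), with carry = r = 0.0896
F* = 264.58 · e^(0.0896 × 10/12) = 264.58 · e^0.074667 = 264.58 × 1.077525 = £285.0916
Market £279.31 < fair £285.0916: forward underpriced → reverse cash-and-carry (short spot, go long the forward).
At maturity, profit = |F_mkt − F*| = |279.31 − 285.0916| = £5.78 per share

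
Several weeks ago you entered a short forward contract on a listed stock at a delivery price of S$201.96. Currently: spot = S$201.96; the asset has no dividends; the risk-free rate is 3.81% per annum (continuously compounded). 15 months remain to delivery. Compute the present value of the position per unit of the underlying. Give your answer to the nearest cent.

Current fair forward for the remaining 15 months: F = S·e^(r·T), r = 0.0381
F = 201.96 · e^(0.0381 × 15/12) = 201.96 × 1.048777 = 211.8110
Value of long forward = (F − K)·e^(−rT) = (211.8110 − 201.96) · e^(−0.0381·15/12)
= 9.8510 × 0.953491 = 9.39
Short position value = −(long value) = -S$9.39

-S$9.39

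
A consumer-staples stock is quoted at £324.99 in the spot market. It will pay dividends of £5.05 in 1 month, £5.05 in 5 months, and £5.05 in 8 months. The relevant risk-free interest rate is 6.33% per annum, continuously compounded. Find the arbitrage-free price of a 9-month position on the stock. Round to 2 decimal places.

£325.29

PV(dividends) I = 5.05·e^(−0.0633·1/12) + 5.05·e^(−0.0633·5/12) + 5.05·e^(−0.0633·8/12)
I = 5.0234 + 4.9185 + 4.8413 = 14.7832
F = (S − I)·e^(rT) = (324.99 − 14.7832) · e^(0.0633·9/12)
= 310.2068 · e^0.047475 = 310.2068 × 1.048620 = £325.29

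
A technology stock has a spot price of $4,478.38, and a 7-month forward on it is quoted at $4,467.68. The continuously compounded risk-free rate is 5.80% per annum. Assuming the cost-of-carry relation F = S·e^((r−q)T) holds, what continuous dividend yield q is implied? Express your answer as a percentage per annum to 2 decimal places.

6.21%

From F = S·e^((r−q)T): (r − q) = ln(F/S)/T
ln(4467.68/4478.38) = ln(0.997611) = -0.002392
(r − q) = -0.002392 / (7/12) = -0.004101
q = r − ln(F/S)/T = 0.0580 + 0.004101 = 0.062101
q = 6.21%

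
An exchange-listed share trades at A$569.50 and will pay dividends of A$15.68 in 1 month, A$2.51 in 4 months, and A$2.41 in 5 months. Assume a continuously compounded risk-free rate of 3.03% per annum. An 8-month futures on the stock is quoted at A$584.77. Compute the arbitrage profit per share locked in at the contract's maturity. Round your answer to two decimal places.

A$24.57 per share

PV(dividends) I = 15.68·e^(−0.0303·1/12) + 2.51·e^(−0.0303·4/12) + 2.41·e^(−0.0303·5/12) = 20.5050
Fair futures F* = (S − I)·e^(rT) = (569.50 − 20.5050)·e^0.020200 = 548.9950 × 1.020405 = 560.1972
Market A$584.77 > fair 560.1972: forward overpriced → cash-and-carry (borrow at r, buy the stock and collect the dividends, short the forward).
Profit at T = |F_mkt − F*| = |584.77 − 560.1972| = A$24.57 per share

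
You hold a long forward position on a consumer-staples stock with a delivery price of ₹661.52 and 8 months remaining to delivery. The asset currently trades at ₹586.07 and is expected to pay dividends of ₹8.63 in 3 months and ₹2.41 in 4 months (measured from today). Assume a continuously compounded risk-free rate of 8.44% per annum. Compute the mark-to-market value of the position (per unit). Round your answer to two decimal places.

PV(remaining dividends) I = 8.63·e^(−0.0844·3/12) + 2.41·e^(−0.0844·4/12) = 10.7930
Current forward F = (S − I)·e^(rT) = (586.07 − 10.7930)·e^(0.0844·8/12) = 575.2770 × 1.057880 = 608.5740
Value (long) = (F − K)·e^(−rT) = (608.5740 − 661.52) × 0.945287 = -50.0492
Value = -₹50.05

-₹50.05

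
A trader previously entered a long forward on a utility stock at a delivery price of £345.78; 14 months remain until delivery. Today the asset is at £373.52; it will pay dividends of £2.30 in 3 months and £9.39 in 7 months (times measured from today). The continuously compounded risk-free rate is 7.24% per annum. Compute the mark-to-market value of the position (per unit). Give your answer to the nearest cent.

£44.49

PV(remaining dividends) I = 2.30·e^(−0.0724·3/12) + 9.39·e^(−0.0724·7/12) = 11.2604
Current forward F = (S − I)·e^(rT) = (373.52 − 11.2604)·e^(0.0724·14/12) = 362.2596 × 1.088137 = 394.1881
Value (long) = (F − K)·e^(−rT) = (394.1881 − 345.78) × 0.919002 = 44.4871
Value = £44.49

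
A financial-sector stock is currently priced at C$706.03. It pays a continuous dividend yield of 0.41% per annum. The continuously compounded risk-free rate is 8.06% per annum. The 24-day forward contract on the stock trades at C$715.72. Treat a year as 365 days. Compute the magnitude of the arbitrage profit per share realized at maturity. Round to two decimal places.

C$6.13 per share

Fair forward: F* = S·e^(carry·T), with carry = (r − q) = 0.0806 − 0.0041 = 0.0765
F* = 706.03 · e^(0.0765 × 24/365) = 706.03 · e^0.005030 = 706.03 × 1.005043 = C$709.5905
Market C$715.72 > fair C$709.5905: forward overpriced → cash-and-carry (buy spot, short the forward).
At maturity, profit = |F_mkt − F*| = |715.72 − 709.5905| = C$6.13 per share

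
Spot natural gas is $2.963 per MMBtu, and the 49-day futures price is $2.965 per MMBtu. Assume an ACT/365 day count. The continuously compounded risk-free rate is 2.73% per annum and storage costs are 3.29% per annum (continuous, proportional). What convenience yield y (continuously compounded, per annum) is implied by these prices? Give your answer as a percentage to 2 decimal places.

F = S·e^((r+u−y)T) ⇒ (r+u−y) = ln(F/S)/T
ln(2.965/2.963) = 0.000675; /T ⇒ 0.005028
y = r + u − ln(F/S)/T = 0.0273 + 0.0329 − 0.005028 = 0.055172
y = 5.52%

5.52%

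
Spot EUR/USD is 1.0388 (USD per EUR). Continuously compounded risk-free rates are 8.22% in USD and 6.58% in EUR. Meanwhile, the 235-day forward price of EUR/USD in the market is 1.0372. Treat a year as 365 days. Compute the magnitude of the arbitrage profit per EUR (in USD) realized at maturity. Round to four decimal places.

0.0126 per EUR (in USD)

Fair forward: F* = S·e^(carry·T), with carry = (r_USD − r_EUR) = 0.0822 − 0.0658 = 0.0164
F* = 1.0388 · e^(0.0164 × 235/365) = 1.0388 · e^0.010559 = 1.0388 × 1.010615 = 1.0498
Market 1.0372 < fair 1.0498: forward underpriced → reverse cash-and-carry (short spot, go long the forward).
At maturity, profit = |F_mkt − F*| = |1.0372 − 1.0498| = 0.0126 per EUR (in USD)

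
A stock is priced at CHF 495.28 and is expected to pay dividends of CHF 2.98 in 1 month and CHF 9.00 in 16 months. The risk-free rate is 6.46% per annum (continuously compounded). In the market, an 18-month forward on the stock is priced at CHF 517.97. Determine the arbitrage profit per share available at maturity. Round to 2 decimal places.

CHF 15.34 per share

PV(dividends) I = 2.98·e^(−0.0646·1/12) + 9.00·e^(−0.0646·16/12) = 11.2212
Fair forward F* = (S − I)·e^(rT) = (495.28 − 11.2212)·e^0.096900 = 484.0588 × 1.101750 = 533.3118
Market CHF 517.97 < fair 533.3118: forward underpriced → reverse cash-and-carry (short the stock, invest proceeds at r, pay the dividends, go long the forward).
Profit at T = |F_mkt − F*| = |517.97 − 533.3118| = CHF 15.34 per share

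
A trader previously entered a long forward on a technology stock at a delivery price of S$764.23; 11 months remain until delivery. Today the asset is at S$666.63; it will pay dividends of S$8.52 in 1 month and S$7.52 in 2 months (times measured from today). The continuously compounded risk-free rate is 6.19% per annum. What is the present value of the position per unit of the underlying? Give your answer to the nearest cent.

PV(remaining dividends) I = 8.52·e^(−0.0619·1/12) + 7.52·e^(−0.0619·2/12) = 15.9190
Current forward F = (S − I)·e^(rT) = (666.63 − 15.9190)·e^(0.0619·11/12) = 650.7110 × 1.058382 = 688.7008
Value (long) = (F − K)·e^(−rT) = (688.7008 − 764.23) × 0.944838 = -71.3629
Value = -S$71.36

-S$71.36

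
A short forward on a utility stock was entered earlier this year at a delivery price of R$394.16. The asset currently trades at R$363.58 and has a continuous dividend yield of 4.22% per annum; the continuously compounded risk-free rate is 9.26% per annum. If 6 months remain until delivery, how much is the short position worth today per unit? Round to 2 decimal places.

R$20.34

Current fair forward for the remaining 6 months: F = S·e^((r − q)·T), (r − q) = 0.0926 − 0.0422 = 0.0504
F = 363.58 · e^(0.0504 × 6/12) = 363.58 × 1.025520 = 372.8586
Value of long forward = (F − K)·e^(−rT) = (372.8586 − 394.16) · e^(−0.0926·6/12)
= -21.3014 × 0.954755 = -20.34
Short position value = −(long value) = R$20.34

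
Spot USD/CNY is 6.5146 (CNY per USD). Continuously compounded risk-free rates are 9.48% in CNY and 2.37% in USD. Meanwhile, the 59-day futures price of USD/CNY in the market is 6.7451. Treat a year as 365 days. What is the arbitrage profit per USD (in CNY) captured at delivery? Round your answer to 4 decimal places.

0.1552 per USD (in CNY)

Fair futures: F* = S·e^(carry·T), with carry = (r_CNY − r_USD) = 0.0948 − 0.0237 = 0.0711
F* = 6.5146 · e^(0.0711 × 59/365) = 6.5146 · e^0.011493 = 6.5146 × 1.011559 = 6.5899
Market 6.7451 > fair 6.5899: forward overpriced → cash-and-carry (buy spot, short the forward).
At maturity, profit = |F_mkt − F*| = |6.7451 − 6.5899| = 0.1552 per USD (in CNY)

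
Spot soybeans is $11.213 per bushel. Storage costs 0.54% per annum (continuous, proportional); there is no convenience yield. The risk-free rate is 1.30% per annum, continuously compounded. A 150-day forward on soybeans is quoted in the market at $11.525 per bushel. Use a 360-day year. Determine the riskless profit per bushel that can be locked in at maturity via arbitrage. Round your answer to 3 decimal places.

$0.226 per bushel

Fair forward: F* = S·e^(carry·T), with carry = (r + u) = 0.0130 + 0.0054 = 0.0184
F* = 11.213 · e^(0.0184 × 150/360) = 11.213 · e^0.007667 = 11.213 × 1.007696 = $11.2993
Market $11.525 > fair $11.2993: forward overpriced → cash-and-carry (buy spot, short the forward).
At maturity, profit = |F_mkt − F*| = |11.525 − 11.2993| = $0.226 per bushel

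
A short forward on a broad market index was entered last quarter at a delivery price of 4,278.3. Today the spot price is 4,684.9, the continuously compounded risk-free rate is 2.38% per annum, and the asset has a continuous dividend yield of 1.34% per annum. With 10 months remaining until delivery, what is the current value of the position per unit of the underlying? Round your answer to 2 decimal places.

-438.59

Current fair forward for the remaining 10 months: F = S·e^((r − q)·T), (r − q) = 0.0238 − 0.0134 = 0.0104
F = 4684.9 · e^(0.0104 × 10/12) = 4684.9 × 1.00870433 = 4725.6789
Value of long forward = (F − K)·e^(−rT) = (4725.6789 − 4278.3) · e^(−0.0238·10/12)
= 447.3789 × 0.98036205 = 438.59
Short position value = −(long value) = -438.59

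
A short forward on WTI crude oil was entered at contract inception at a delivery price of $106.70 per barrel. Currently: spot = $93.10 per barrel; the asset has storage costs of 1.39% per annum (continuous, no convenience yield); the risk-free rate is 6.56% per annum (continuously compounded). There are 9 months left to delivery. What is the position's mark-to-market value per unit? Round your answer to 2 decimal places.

$7.50 per barrel

Current fair forward for the remaining 9 months: F = S·e^((r + u)·T), (r + u) = 0.0656 + 0.0139 = 0.0795
F = 93.10 · e^(0.0795 × 9/12) = 93.10 × 1.061438 = 98.8199
Value of long forward = (F − K)·e^(−rT) = (98.8199 − 106.70) · e^(−0.0656·9/12)
= -7.8801 × 0.951991 = -7.50
Short position value = −(long value) = $7.50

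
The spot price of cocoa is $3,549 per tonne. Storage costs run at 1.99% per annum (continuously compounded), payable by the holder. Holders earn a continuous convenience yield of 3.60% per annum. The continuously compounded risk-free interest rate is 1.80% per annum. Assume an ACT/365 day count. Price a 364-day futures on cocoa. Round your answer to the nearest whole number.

Net carry = r + u − y = 0.0180 + 0.0199 − 0.0360 = 0.0019
F = S·e^((r+u−y)T) = 3549 · e^(0.0019 × 364/365) = 3549 · e^0.001895
= 3549 × 1.001897 = $3,556 per tonne

$3,556 per tonne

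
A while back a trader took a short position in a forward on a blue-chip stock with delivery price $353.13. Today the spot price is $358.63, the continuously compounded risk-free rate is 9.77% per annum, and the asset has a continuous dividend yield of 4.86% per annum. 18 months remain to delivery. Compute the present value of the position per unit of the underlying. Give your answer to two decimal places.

Current fair forward for the remaining 18 months: F = S·e^((r − q)·T), (r − q) = 0.0977 − 0.0486 = 0.0491
F = 358.63 · e^(0.0491 × 18/12) = 358.63 × 1.076430 = 386.0401
Value of long forward = (F − K)·e^(−rT) = (386.0401 − 353.13) · e^(−0.0977·18/12)
= 32.9101 × 0.863683 = 28.42
Short position value = −(long value) = -$28.42

-$28.42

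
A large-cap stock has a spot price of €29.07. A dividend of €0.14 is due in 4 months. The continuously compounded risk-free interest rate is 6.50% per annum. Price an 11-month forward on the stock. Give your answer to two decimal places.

PV(dividends) I = 0.14·e^(−0.0650·4/12)
I = 0.1370
F = (S − I)·e^(rT) = (29.07 − 0.1370) · e^(0.0650·11/12)
= 28.9330 · e^0.059583 = 28.9330 × 1.061394 = €30.71

€30.71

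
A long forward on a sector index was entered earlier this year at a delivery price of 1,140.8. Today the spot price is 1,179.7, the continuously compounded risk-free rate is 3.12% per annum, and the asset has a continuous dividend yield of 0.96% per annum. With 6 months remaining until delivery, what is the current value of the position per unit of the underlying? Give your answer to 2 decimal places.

Current fair forward for the remaining 6 months: F = S·e^((r − q)·T), (r − q) = 0.0312 − 0.0096 = 0.0216
F = 1179.7 · e^(0.0216 × 6/12) = 1179.7 × 1.01085853 = 1192.5098
Value of long forward = (F − K)·e^(−rT) = (1192.5098 − 1140.8) · e^(−0.0312·6/12)
= 51.7098 × 0.98452105 = 50.91

50.91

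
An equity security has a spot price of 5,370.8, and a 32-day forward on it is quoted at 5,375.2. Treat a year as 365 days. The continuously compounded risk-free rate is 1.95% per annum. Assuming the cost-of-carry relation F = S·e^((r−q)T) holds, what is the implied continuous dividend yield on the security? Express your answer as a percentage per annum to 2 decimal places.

From F = S·e^((r−q)T): (r − q) = ln(F/S)/T
ln(5375.2/5370.8) = ln(1.000819) = 0.000819
(r − q) = 0.000819 / (32/365) = 0.009342
q = r − ln(F/S)/T = 0.0195 − 0.009342 = 0.010158
q = 1.02%

1.02%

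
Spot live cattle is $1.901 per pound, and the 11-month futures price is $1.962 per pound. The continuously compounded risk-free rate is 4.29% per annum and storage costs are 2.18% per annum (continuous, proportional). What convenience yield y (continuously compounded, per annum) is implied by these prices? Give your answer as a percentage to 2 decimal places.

3.02%

F = S·e^((r+u−y)T) ⇒ (r+u−y) = ln(F/S)/T
ln(1.962/1.901) = 0.031584; /T ⇒ 0.034455
y = r + u − ln(F/S)/T = 0.0429 + 0.0218 − 0.034455 = 0.030245
y = 3.02%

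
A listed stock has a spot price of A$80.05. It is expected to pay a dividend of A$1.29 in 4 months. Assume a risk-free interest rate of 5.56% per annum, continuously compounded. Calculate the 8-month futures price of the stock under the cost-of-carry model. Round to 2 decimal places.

PV(dividends) I = 1.29·e^(−0.0556·4/12)
I = 1.2663
F = (S − I)·e^(rT) = (80.05 − 1.2663) · e^(0.0556·8/12)
= 78.7837 · e^0.037067 = 78.7837 × 1.037763 = A$81.76

A$81.76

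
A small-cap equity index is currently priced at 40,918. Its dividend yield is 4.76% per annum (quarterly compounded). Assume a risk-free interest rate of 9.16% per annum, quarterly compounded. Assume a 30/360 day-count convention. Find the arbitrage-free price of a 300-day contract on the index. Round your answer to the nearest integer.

42,420

F = S · (1+r/4)^(4T) / (1+q/4)^(4T)
= 40918 × 1.078394 / 1.040220 = 40918 × 1.036698
F = 42,420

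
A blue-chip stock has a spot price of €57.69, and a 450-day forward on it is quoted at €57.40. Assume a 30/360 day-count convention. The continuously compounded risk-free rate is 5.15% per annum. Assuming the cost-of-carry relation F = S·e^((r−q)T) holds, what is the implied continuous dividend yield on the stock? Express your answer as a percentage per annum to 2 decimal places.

From F = S·e^((r−q)T): (r − q) = ln(F/S)/T
ln(57.40/57.69) = ln(0.994973) = -0.005040
(r − q) = -0.005040 / (450/360) = -0.004032
q = r − ln(F/S)/T = 0.0515 + 0.004032 = 0.055532
q = 5.55%

5.55%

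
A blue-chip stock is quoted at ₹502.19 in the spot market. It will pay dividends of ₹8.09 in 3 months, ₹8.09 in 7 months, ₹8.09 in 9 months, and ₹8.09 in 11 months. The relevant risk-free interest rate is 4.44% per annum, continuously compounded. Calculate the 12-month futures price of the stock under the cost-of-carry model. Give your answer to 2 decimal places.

₹492.08

PV(dividends) I = 8.09·e^(−0.0444·3/12) + 8.09·e^(−0.0444·7/12) + 8.09·e^(−0.0444·9/12) + 8.09·e^(−0.0444·11/12)
I = 8.0007 + 7.8832 + 7.8250 + 7.7673 = 31.4762
F = (S − I)·e^(rT) = (502.19 − 31.4762) · e^(0.0444·12/12)
= 470.7138 · e^0.044400 = 470.7138 × 1.045400 = ₹492.08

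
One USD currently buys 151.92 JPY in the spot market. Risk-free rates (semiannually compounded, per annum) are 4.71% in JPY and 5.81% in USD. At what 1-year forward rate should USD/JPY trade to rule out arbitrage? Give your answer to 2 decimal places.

150.30

By covered interest parity, F = S · (1+r_JPY/2)^(2T) / (1+r_USD/2)^(2T)
= 151.92 × 1.047655 / 1.058944 = 151.92 × 0.989339
F = 150.30 JPY per USD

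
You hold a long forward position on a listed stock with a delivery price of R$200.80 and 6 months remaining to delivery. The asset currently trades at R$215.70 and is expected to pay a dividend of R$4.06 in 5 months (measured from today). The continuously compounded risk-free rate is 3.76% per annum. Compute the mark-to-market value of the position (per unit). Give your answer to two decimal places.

R$14.64

PV(remaining dividends) I = 4.06·e^(−0.0376·5/12) = 3.9969
Current forward F = (S − I)·e^(rT) = (215.70 − 3.9969)·e^(0.0376·6/12) = 211.7031 × 1.018978 = 215.7208
Value (long) = (F − K)·e^(−rT) = (215.7208 − 200.80) × 0.981376 = 14.6429
Value = R$14.64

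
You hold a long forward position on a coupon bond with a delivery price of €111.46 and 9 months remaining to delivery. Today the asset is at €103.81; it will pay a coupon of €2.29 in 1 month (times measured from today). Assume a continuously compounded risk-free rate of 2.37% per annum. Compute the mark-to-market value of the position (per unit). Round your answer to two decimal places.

PV(remaining coupons) I = 2.29·e^(−0.0237·1/12) = 2.2855
Current forward F = (S − I)·e^(rT) = (103.81 − 2.2855)·e^(0.0237·9/12) = 101.5245 × 1.017934 = 103.3452
Value (long) = (F − K)·e^(−rT) = (103.3452 − 111.46) × 0.982382 = -7.9718
Value = -€7.97

-€7.97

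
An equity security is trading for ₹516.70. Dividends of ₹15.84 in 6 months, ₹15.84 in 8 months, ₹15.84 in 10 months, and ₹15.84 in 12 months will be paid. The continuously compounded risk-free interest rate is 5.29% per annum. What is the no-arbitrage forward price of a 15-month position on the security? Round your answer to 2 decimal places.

PV(dividends) I = 15.84·e^(−0.0529·6/12) + 15.84·e^(−0.0529·8/12) + 15.84·e^(−0.0529·10/12) + 15.84·e^(−0.0529·12/12)
I = 15.4265 + 15.2911 + 15.1569 + 15.0238 = 60.8983
F = (S − I)·e^(rT) = (516.70 − 60.8983) · e^(0.0529·15/12)
= 455.8017 · e^0.066125 = 455.8017 × 1.068360 = ₹486.96

₹486.96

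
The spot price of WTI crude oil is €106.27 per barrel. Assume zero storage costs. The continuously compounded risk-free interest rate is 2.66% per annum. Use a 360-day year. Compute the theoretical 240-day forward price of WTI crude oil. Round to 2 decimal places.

€108.17 per barrel

F = S·e^(rT) = 106.27 · e^(0.0266 × 240/360) = 106.27 · e^0.017733
= 106.27 × 1.017891 = €108.17 per barrel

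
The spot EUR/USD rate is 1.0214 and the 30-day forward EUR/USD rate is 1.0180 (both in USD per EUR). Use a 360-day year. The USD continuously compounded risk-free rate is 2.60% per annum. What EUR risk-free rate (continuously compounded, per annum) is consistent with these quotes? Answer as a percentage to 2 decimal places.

6.60%

F = S·e^((r_USD − r_EUR)T) ⇒ r_EUR = r_USD − ln(F/S)/T
ln(1.0180/1.0214) = -0.003334; /(30/360) = -0.040008
r_EUR = 0.0260 + 0.040008 = 0.066008
r_EUR = 6.60%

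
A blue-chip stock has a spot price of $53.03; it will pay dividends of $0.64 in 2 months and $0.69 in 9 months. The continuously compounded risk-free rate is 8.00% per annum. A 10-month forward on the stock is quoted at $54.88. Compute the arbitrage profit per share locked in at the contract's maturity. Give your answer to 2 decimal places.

PV(dividends) I = 0.64·e^(−0.0800·2/12) + 0.69·e^(−0.0800·9/12) = 1.2813
Fair forward F* = (S − I)·e^(rT) = (53.03 − 1.2813)·e^0.066667 = 51.7487 × 1.068939 = 55.3162
Market $54.88 < fair 55.3162: forward underpriced → reverse cash-and-carry (short the stock, invest proceeds at r, pay the dividends, go long the forward).
Profit at T = |F_mkt − F*| = |54.88 − 55.3162| = $0.44 per share

$0.44 per share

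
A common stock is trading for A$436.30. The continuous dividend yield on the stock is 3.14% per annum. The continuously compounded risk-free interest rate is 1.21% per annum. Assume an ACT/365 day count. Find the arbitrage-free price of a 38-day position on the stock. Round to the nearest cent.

A$435.42

F = S·e^((r − q)T) = 436.30 · e^((0.0121 − 0.0314) × 38/365)
= 436.30 · e^-0.002009 = 436.30 × 0.997993
F = A$435.42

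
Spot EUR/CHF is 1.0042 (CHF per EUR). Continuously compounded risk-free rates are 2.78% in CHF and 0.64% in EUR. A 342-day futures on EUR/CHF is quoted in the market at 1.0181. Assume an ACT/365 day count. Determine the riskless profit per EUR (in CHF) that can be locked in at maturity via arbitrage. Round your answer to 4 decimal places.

0.0064 per EUR (in CHF)

Fair futures: F* = S·e^(carry·T), with carry = (r_CHF − r_EUR) = 0.0278 − 0.0064 = 0.0214
F* = 1.0042 · e^(0.0214 × 342/365) = 1.0042 · e^0.020052 = 1.0042 × 1.020254 = 1.0245
Market 1.0181 < fair 1.0245: forward underpriced → reverse cash-and-carry (short spot, go long the forward).
At maturity, profit = |F_mkt − F*| = |1.0181 − 1.0245| = 0.0064 per EUR (in CHF)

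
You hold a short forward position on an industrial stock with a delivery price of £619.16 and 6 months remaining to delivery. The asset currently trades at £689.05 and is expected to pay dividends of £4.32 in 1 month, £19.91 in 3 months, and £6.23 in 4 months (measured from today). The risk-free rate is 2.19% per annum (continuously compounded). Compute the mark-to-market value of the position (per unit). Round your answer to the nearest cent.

PV(remaining dividends) I = 4.32·e^(−0.0219·1/12) + 19.91·e^(−0.0219·3/12) + 6.23·e^(−0.0219·4/12) = 30.2981
Current forward F = (S − I)·e^(rT) = (689.05 − 30.2981)·e^(0.0219·6/12) = 658.7519 × 1.011010 = 666.0048
Value (long) = (F − K)·e^(−rT) = (666.0048 − 619.16) × 0.989110 = 46.3347
Short position value = −(long value) = -£46.33

-£46.33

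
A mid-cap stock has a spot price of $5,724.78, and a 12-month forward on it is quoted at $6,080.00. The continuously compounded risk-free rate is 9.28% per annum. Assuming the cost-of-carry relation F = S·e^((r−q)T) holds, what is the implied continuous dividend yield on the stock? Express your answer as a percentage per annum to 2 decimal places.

3.26%

From F = S·e^((r−q)T): (r − q) = ln(F/S)/T
ln(6080.00/5724.78) = ln(1.062050) = 0.060201
(r − q) = 0.060201 / (12/12) = 0.060201
q = r − ln(F/S)/T = 0.0928 − 0.060201 = 0.032599
q = 3.26%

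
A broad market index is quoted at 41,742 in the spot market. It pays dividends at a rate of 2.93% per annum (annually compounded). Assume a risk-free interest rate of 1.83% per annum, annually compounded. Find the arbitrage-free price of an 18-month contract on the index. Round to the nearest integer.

41,075

F = S · (1+r)^T / (1+q)^T
= 41742 × 1.027575 / 1.044270 = 41742 × 0.984013
F = 41,075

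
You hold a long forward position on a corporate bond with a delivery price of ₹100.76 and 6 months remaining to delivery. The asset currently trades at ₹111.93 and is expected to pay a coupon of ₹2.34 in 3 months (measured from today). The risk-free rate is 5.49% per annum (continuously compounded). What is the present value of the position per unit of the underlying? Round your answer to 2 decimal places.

PV(remaining coupons) I = 2.34·e^(−0.0549·3/12) = 2.3081
Current forward F = (S − I)·e^(rT) = (111.93 − 2.3081)·e^(0.0549·6/12) = 109.6219 × 1.027830 = 112.6727
Value (long) = (F − K)·e^(−rT) = (112.6727 − 100.76) × 0.972923 = 11.5901
Value = ₹11.59

₹11.59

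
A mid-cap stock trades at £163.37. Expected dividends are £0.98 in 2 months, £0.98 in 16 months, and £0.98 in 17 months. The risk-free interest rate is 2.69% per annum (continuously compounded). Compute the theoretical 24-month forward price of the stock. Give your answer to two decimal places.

PV(dividends) I = 0.98·e^(−0.0269·2/12) + 0.98·e^(−0.0269·16/12) + 0.98·e^(−0.0269·17/12)
I = 0.9756 + 0.9455 + 0.9434 = 2.8645
F = (S − I)·e^(rT) = (163.37 − 2.8645) · e^(0.0269·24/12)
= 160.5055 · e^0.053800 = 160.5055 × 1.055274 = £169.38

£169.38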